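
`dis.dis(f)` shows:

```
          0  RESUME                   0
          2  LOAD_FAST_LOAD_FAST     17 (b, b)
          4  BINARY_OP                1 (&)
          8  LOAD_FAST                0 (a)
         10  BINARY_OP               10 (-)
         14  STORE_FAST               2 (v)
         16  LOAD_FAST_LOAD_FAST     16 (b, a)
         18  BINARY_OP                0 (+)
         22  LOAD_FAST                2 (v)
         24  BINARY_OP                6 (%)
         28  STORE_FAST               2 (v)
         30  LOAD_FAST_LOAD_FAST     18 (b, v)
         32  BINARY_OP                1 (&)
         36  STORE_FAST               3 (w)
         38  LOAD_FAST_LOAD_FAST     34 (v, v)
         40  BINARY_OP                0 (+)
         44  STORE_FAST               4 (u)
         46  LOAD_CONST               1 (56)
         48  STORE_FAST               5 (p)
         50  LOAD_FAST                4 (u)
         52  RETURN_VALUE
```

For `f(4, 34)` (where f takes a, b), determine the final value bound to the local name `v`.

LOAD_FAST_LOAD_FAST b,b → push 34,34. Stack: [34, 34]
BINARY_OP & → 34 & 34 = 34. Stack: [34]
LOAD_FAST a → push 4. Stack: [34, 4]
BINARY_OP - → 34 - 4 = 30. Stack: [30]
STORE_FAST v → v=30. Stack: []
LOAD_FAST_LOAD_FAST b,a → push 34,4. Stack: [34, 4]
BINARY_OP + → 34 + 4 = 38. Stack: [38]
LOAD_FAST v → push 30. Stack: [38, 30]
BINARY_OP % → 38 % 30 = 8. Stack: [8]
STORE_FAST v → v=8. Stack: []
LOAD_FAST_LOAD_FAST b,v → push 34,8. Stack: [34, 8]
BINARY_OP & → 34 & 8 = 0. Stack: [0]
STORE_FAST w → w=0. Stack: []
LOAD_FAST_LOAD_FAST v,v → push 8,8. Stack: [8, 8]
BINARY_OP + → 8 + 8 = 16. Stack: [16]
STORE_FAST u → u=16. Stack: []
LOAD_CONST → push 56. Stack: [56]
STORE_FAST p → p=56. Stack: []
LOAD_FAST u → push 16. Stack: [16]
RETURN_VALUE → return 16.

8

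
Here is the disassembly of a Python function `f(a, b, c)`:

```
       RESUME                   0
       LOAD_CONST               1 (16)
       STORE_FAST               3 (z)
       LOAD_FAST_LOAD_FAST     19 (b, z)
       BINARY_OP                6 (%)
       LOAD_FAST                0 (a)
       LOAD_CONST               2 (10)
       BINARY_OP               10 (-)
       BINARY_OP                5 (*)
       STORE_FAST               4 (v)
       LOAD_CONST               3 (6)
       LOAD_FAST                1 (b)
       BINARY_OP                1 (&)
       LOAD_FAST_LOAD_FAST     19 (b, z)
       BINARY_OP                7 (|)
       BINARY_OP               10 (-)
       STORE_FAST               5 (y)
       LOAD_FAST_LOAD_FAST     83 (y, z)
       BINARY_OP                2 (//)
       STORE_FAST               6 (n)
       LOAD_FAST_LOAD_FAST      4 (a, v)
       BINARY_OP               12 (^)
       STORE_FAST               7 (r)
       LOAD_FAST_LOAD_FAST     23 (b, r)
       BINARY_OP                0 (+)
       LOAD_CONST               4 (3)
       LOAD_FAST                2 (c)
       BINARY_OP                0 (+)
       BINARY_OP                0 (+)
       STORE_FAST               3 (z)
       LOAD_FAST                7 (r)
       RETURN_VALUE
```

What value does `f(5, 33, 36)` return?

LOAD_CONST → push 16. Stack: [16]
STORE_FAST z → z=16. Stack: []
LOAD_FAST_LOAD_FAST b,z → push 33,16. Stack: [33, 16]
BINARY_OP % → 33 % 16 = 1. Stack: [1]
LOAD_FAST a → push 5. Stack: [1, 5]
LOAD_CONST → push 10. Stack: [1, 5, 10]
BINARY_OP - → 5 - 10 = -5. Stack: [1, -5]
BINARY_OP * → 1 * -5 = -5. Stack: [-5]
STORE_FAST v → v=-5. Stack: []
LOAD_CONST → push 6. Stack: [6]
LOAD_FAST b → push 33. Stack: [6, 33]
BINARY_OP & → 6 & 33 = 0. Stack: [0]
LOAD_FAST_LOAD_FAST b,z → push 33,16. Stack: [0, 33, 16]
BINARY_OP | → 33 | 16 = 49. Stack: [0, 49]
BINARY_OP - → 0 - 49 = -49. Stack: [-49]
STORE_FAST y → y=-49. Stack: []
LOAD_FAST_LOAD_FAST y,z → push -49,16. Stack: [-49, 16]
BINARY_OP // → -49 // 16 = -4. Stack: [-4]
STORE_FAST n → n=-4. Stack: []
LOAD_FAST_LOAD_FAST a,v → push 5,-5. Stack: [5, -5]
BINARY_OP ^ → 5 ^ -5 = -2. Stack: [-2]
STORE_FAST r → r=-2. Stack: []
LOAD_FAST_LOAD_FAST b,r → push 33,-2. Stack: [33, -2]
BINARY_OP + → 33 + -2 = 31. Stack: [31]
LOAD_CONST → push 3. Stack: [31, 3]
LOAD_FAST c → push 36. Stack: [31, 3, 36]
BINARY_OP + → 3 + 36 = 39. Stack: [31, 39]
BINARY_OP + → 31 + 39 = 70. Stack: [70]
STORE_FAST z → z=70. Stack: []
LOAD_FAST r → push -2. Stack: [-2]
RETURN_VALUE → return -2.

-2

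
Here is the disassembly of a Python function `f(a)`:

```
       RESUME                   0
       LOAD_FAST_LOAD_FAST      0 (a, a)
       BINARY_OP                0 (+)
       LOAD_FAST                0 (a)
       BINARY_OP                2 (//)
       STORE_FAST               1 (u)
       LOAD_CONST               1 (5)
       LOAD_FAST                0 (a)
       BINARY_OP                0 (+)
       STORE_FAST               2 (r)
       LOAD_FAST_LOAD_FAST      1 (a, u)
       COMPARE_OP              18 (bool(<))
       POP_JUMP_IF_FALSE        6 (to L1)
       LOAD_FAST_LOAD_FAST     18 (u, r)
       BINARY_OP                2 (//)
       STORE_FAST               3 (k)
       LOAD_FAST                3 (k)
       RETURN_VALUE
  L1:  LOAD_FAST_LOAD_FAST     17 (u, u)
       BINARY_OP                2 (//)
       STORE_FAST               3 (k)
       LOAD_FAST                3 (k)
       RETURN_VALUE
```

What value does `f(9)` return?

1

LOAD_FAST_LOAD_FAST a,a → push 9,9. Stack: [9, 9]
BINARY_OP + → 9 + 9 = 18. Stack: [18]
LOAD_FAST a → push 9. Stack: [18, 9]
BINARY_OP // → 18 // 9 = 2. Stack: [2]
STORE_FAST u → u=2. Stack: []
LOAD_CONST → push 5. Stack: [5]
LOAD_FAST a → push 9. Stack: [5, 9]
BINARY_OP + → 5 + 9 = 14. Stack: [14]
STORE_FAST r → r=14. Stack: []
LOAD_FAST_LOAD_FAST a,u → push 9,2. Stack: [9, 2]
COMPARE_OP bool(<) → 9 vs 2 = False. Stack: [False]
POP_JUMP_IF_FALSE → pop False; jump. Stack: []
LOAD_FAST_LOAD_FAST u,u → push 2,2. Stack: [2, 2]
BINARY_OP // → 2 // 2 = 1. Stack: [1]
STORE_FAST k → k=1. Stack: []
LOAD_FAST k → push 1. Stack: [1]
RETURN_VALUE → return 1.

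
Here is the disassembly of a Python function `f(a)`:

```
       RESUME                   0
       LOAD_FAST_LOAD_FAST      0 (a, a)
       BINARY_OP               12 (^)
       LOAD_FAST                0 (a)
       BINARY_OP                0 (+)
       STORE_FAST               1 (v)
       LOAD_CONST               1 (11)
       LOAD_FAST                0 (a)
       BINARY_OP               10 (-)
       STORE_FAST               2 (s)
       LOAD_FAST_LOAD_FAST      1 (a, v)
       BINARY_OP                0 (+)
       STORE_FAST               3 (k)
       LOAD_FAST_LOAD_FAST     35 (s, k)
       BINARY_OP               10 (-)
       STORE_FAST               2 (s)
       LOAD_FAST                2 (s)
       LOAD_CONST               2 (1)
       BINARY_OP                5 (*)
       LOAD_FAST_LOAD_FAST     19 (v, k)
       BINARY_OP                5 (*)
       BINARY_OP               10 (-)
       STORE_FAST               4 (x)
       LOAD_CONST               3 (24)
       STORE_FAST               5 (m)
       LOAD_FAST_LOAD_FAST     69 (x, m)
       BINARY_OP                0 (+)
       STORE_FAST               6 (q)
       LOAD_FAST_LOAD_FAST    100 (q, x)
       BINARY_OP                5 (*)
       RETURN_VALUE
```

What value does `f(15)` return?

222640

LOAD_FAST_LOAD_FAST a,a → push 15,15. Stack: [15, 15]
BINARY_OP ^ → 15 ^ 15 = 0. Stack: [0]
LOAD_FAST a → push 15. Stack: [0, 15]
BINARY_OP + → 0 + 15 = 15. Stack: [15]
STORE_FAST v → v=15. Stack: []
LOAD_CONST → push 11. Stack: [11]
LOAD_FAST a → push 15. Stack: [11, 15]
BINARY_OP - → 11 - 15 = -4. Stack: [-4]
STORE_FAST s → s=-4. Stack: []
LOAD_FAST_LOAD_FAST a,v → push 15,15. Stack: [15, 15]
BINARY_OP + → 15 + 15 = 30. Stack: [30]
STORE_FAST k → k=30. Stack: []
LOAD_FAST_LOAD_FAST s,k → push -4,30. Stack: [-4, 30]
BINARY_OP - → -4 - 30 = -34. Stack: [-34]
STORE_FAST s → s=-34. Stack: []
LOAD_FAST s → push -34. Stack: [-34]
LOAD_CONST → push 1. Stack: [-34, 1]
BINARY_OP * → -34 * 1 = -34. Stack: [-34]
LOAD_FAST_LOAD_FAST v,k → push 15,30. Stack: [-34, 15, 30]
BINARY_OP * → 15 * 30 = 450. Stack: [-34, 450]
BINARY_OP - → -34 - 450 = -484. Stack: [-484]
STORE_FAST x → x=-484. Stack: []
LOAD_CONST → push 24. Stack: [24]
STORE_FAST m → m=24. Stack: []
LOAD_FAST_LOAD_FAST x,m → push -484,24. Stack: [-484, 24]
BINARY_OP + → -484 + 24 = -460. Stack: [-460]
STORE_FAST q → q=-460. Stack: []
LOAD_FAST_LOAD_FAST q,x → push -460,-484. Stack: [-460, -484]
BINARY_OP * → -460 * -484 = 222640. Stack: [222640]
RETURN_VALUE → return 222640.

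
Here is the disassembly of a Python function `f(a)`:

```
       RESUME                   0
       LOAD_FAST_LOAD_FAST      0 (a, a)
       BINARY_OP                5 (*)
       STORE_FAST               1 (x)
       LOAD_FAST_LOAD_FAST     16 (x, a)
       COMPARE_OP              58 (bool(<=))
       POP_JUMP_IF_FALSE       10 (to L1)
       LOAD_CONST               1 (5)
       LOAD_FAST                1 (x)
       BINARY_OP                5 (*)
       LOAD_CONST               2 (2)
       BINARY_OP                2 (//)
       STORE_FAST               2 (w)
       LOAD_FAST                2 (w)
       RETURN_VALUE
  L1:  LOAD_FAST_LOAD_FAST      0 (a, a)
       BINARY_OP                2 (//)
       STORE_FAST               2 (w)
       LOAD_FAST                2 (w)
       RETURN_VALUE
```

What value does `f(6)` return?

1

LOAD_FAST_LOAD_FAST a,a → push 6,6. Stack: [6, 6]
BINARY_OP * → 6 * 6 = 36. Stack: [36]
STORE_FAST x → x=36. Stack: []
LOAD_FAST_LOAD_FAST x,a → push 36,6. Stack: [36, 6]
COMPARE_OP bool(<=) → 36 vs 6 = False. Stack: [False]
POP_JUMP_IF_FALSE → pop False; jump. Stack: []
LOAD_FAST_LOAD_FAST a,a → push 6,6. Stack: [6, 6]
BINARY_OP // → 6 // 6 = 1. Stack: [1]
STORE_FAST w → w=1. Stack: []
LOAD_FAST w → push 1. Stack: [1]
RETURN_VALUE → return 1.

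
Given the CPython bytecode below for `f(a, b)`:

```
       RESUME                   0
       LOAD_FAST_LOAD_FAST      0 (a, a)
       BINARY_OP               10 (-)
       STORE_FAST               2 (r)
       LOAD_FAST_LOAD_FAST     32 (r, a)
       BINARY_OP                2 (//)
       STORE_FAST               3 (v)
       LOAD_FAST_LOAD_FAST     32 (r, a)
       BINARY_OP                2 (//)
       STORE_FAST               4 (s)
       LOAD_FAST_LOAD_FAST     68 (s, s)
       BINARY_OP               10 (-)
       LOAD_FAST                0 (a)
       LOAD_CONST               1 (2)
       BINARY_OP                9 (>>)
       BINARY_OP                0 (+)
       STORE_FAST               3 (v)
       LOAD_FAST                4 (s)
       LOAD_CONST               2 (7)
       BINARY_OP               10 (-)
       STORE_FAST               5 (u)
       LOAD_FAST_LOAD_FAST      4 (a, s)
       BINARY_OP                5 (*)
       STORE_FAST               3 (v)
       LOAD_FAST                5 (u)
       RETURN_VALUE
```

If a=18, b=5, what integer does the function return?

-7

LOAD_FAST_LOAD_FAST a,a → push 18,18. Stack: [18, 18]
BINARY_OP - → 18 - 18 = 0. Stack: [0]
STORE_FAST r → r=0. Stack: []
LOAD_FAST_LOAD_FAST r,a → push 0,18. Stack: [0, 18]
BINARY_OP // → 0 // 18 = 0. Stack: [0]
STORE_FAST v → v=0. Stack: []
LOAD_FAST_LOAD_FAST r,a → push 0,18. Stack: [0, 18]
BINARY_OP // → 0 // 18 = 0. Stack: [0]
STORE_FAST s → s=0. Stack: []
LOAD_FAST_LOAD_FAST s,s → push 0,0. Stack: [0, 0]
BINARY_OP - → 0 - 0 = 0. Stack: [0]
LOAD_FAST a → push 18. Stack: [0, 18]
LOAD_CONST → push 2. Stack: [0, 18, 2]
BINARY_OP >> → 18 >> 2 = 4. Stack: [0, 4]
BINARY_OP + → 0 + 4 = 4. Stack: [4]
STORE_FAST v → v=4. Stack: []
LOAD_FAST s → push 0. Stack: [0]
LOAD_CONST → push 7. Stack: [0, 7]
BINARY_OP - → 0 - 7 = -7. Stack: [-7]
STORE_FAST u → u=-7. Stack: []
LOAD_FAST_LOAD_FAST a,s → push 18,0. Stack: [18, 0]
BINARY_OP * → 18 * 0 = 0. Stack: [0]
STORE_FAST v → v=0. Stack: []
LOAD_FAST u → push -7. Stack: [-7]
RETURN_VALUE → return -7.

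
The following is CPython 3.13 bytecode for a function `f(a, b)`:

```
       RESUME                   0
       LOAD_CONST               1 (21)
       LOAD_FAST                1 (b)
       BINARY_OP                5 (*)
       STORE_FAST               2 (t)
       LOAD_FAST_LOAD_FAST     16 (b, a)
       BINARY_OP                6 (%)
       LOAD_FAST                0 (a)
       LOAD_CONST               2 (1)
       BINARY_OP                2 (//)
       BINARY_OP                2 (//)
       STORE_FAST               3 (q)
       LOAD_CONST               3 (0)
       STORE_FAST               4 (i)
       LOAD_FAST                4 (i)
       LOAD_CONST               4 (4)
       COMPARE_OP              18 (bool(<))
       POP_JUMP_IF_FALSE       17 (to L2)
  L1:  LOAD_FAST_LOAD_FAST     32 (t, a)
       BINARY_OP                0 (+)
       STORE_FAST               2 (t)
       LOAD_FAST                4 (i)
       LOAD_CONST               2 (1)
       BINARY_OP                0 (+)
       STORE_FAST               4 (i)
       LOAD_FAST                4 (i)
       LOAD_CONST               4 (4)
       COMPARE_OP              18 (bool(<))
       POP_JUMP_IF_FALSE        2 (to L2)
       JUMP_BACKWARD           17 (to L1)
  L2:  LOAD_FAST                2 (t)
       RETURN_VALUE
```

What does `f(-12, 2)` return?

LOAD_CONST → push 21. Stack: [21]
LOAD_FAST b → push 2. Stack: [21, 2]
BINARY_OP * → 21 * 2 = 42. Stack: [42]
STORE_FAST t → t=42. Stack: []
LOAD_FAST_LOAD_FAST b,a → push 2,-12. Stack: [2, -12]
BINARY_OP % → 2 % -12 = -10. Stack: [-10]
LOAD_FAST a → push -12. Stack: [-10, -12]
LOAD_CONST → push 1. Stack: [-10, -12, 1]
BINARY_OP // → -12 // 1 = -12. Stack: [-10, -12]
BINARY_OP // → -10 // -12 = 0. Stack: [0]
STORE_FAST q → q=0. Stack: []
LOAD_CONST → push 0. Stack: [0]
STORE_FAST i → i=0. Stack: []
LOAD_FAST i → push 0. Stack: [0]
LOAD_CONST → push 4. Stack: [0, 4]
COMPARE_OP bool(<) → 0 vs 4 = True. Stack: [True]
POP_JUMP_IF_FALSE → pop True; no jump. Stack: []
LOAD_FAST_LOAD_FAST t,a → push 42,-12. Stack: [42, -12]
BINARY_OP + → 42 + -12 = 30. Stack: [30]
STORE_FAST t → t=30. Stack: []
LOAD_FAST i → push 0. Stack: [0]
LOAD_CONST → push 1. Stack: [0, 1]
BINARY_OP + → 0 + 1 = 1. Stack: [1]
STORE_FAST i → i=1. Stack: []
LOAD_FAST i → push 1. Stack: [1]
LOAD_CONST → push 4. Stack: [1, 4]
COMPARE_OP bool(<) → 1 vs 4 = True. Stack: [True]
POP_JUMP_IF_FALSE → pop True; no jump. Stack: []
LOAD_FAST_LOAD_FAST t,a → push 30,-12. Stack: [30, -12]
BINARY_OP + → 30 + -12 = 18. Stack: [18]
STORE_FAST t → t=18. Stack: []
LOAD_FAST i → push 1. Stack: [1]
LOAD_CONST → push 1. Stack: [1, 1]
BINARY_OP + → 1 + 1 = 2. Stack: [2]
STORE_FAST i → i=2. Stack: []
LOAD_FAST i → push 2. Stack: [2]
LOAD_CONST → push 4. Stack: [2, 4]
COMPARE_OP bool(<) → 2 vs 4 = True. Stack: [True]
POP_JUMP_IF_FALSE → pop True; no jump. Stack: []
LOAD_FAST_LOAD_FAST t,a → push 18,-12. Stack: [18, -12]
BINARY_OP + → 18 + -12 = 6. Stack: [6]
STORE_FAST t → t=6. Stack: []
LOAD_FAST i → push 2. Stack: [2]
LOAD_CONST → push 1. Stack: [2, 1]
BINARY_OP + → 2 + 1 = 3. Stack: [3]
STORE_FAST i → i=3. Stack: []
LOAD_FAST i → push 3. Stack: [3]
LOAD_CONST → push 4. Stack: [3, 4]
COMPARE_OP bool(<) → 3 vs 4 = True. Stack: [True]
POP_JUMP_IF_FALSE → pop True; no jump. Stack: []
LOAD_FAST_LOAD_FAST t,a → push 6,-12. Stack: [6, -12]
BINARY_OP + → 6 + -12 = -6. Stack: [-6]
STORE_FAST t → t=-6. Stack: []
LOAD_FAST i → push 3. Stack: [3]
LOAD_CONST → push 1. Stack: [3, 1]
BINARY_OP + → 3 + 1 = 4. Stack: [4]
STORE_FAST i → i=4. Stack: []
LOAD_FAST i → push 4. Stack: [4]
LOAD_CONST → push 4. Stack: [4, 4]
COMPARE_OP bool(<) → 4 vs 4 = False. Stack: [False]
POP_JUMP_IF_FALSE → pop False; jump. Stack: []
LOAD_FAST t → push -6. Stack: [-6]
RETURN_VALUE → return -6.

-6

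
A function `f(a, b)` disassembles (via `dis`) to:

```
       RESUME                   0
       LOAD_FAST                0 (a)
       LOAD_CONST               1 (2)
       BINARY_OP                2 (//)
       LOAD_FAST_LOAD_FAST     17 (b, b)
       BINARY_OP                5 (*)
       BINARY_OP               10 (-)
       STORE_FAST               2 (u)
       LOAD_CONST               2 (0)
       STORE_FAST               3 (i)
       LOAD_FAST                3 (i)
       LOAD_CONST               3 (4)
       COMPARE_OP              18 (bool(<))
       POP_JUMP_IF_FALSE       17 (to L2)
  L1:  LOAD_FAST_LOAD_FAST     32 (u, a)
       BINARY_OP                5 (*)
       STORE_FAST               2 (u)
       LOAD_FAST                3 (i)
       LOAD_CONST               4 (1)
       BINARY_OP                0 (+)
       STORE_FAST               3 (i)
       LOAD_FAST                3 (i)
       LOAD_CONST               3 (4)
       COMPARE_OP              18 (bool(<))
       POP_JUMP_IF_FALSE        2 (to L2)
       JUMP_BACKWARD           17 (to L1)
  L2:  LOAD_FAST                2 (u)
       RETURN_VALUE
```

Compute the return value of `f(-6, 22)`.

LOAD_FAST a → push -6. Stack: [-6]
LOAD_CONST → push 2. Stack: [-6, 2]
BINARY_OP // → -6 // 2 = -3. Stack: [-3]
LOAD_FAST_LOAD_FAST b,b → push 22,22. Stack: [-3, 22, 22]
BINARY_OP * → 22 * 22 = 484. Stack: [-3, 484]
BINARY_OP - → -3 - 484 = -487. Stack: [-487]
STORE_FAST u → u=-487. Stack: []
LOAD_CONST → push 0. Stack: [0]
STORE_FAST i → i=0. Stack: []
LOAD_FAST i → push 0. Stack: [0]
LOAD_CONST → push 4. Stack: [0, 4]
COMPARE_OP bool(<) → 0 vs 4 = True. Stack: [True]
POP_JUMP_IF_FALSE → pop True; no jump. Stack: []
LOAD_FAST_LOAD_FAST u,a → push -487,-6. Stack: [-487, -6]
BINARY_OP * → -487 * -6 = 2922. Stack: [2922]
STORE_FAST u → u=2922. Stack: []
LOAD_FAST i → push 0. Stack: [0]
LOAD_CONST → push 1. Stack: [0, 1]
BINARY_OP + → 0 + 1 = 1. Stack: [1]
STORE_FAST i → i=1. Stack: []
LOAD_FAST i → push 1. Stack: [1]
LOAD_CONST → push 4. Stack: [1, 4]
COMPARE_OP bool(<) → 1 vs 4 = True. Stack: [True]
POP_JUMP_IF_FALSE → pop True; no jump. Stack: []
LOAD_FAST_LOAD_FAST u,a → push 2922,-6. Stack: [2922, -6]
BINARY_OP * → 2922 * -6 = -17532. Stack: [-17532]
STORE_FAST u → u=-17532. Stack: []
LOAD_FAST i → push 1. Stack: [1]
LOAD_CONST → push 1. Stack: [1, 1]
BINARY_OP + → 1 + 1 = 2. Stack: [2]
STORE_FAST i → i=2. Stack: []
LOAD_FAST i → push 2. Stack: [2]
LOAD_CONST → push 4. Stack: [2, 4]
COMPARE_OP bool(<) → 2 vs 4 = True. Stack: [True]
POP_JUMP_IF_FALSE → pop True; no jump. Stack: []
LOAD_FAST_LOAD_FAST u,a → push -17532,-6. Stack: [-17532, -6]
BINARY_OP * → -17532 * -6 = 105192. Stack: [105192]
STORE_FAST u → u=105192. Stack: []
LOAD_FAST i → push 2. Stack: [2]
LOAD_CONST → push 1. Stack: [2, 1]
BINARY_OP + → 2 + 1 = 3. Stack: [3]
STORE_FAST i → i=3. Stack: []
LOAD_FAST i → push 3. Stack: [3]
LOAD_CONST → push 4. Stack: [3, 4]
COMPARE_OP bool(<) → 3 vs 4 = True. Stack: [True]
POP_JUMP_IF_FALSE → pop True; no jump. Stack: []
LOAD_FAST_LOAD_FAST u,a → push 105192,-6. Stack: [105192, -6]
BINARY_OP * → 105192 * -6 = -631152. Stack: [-631152]
STORE_FAST u → u=-631152. Stack: []
LOAD_FAST i → push 3. Stack: [3]
LOAD_CONST → push 1. Stack: [3, 1]
BINARY_OP + → 3 + 1 = 4. Stack: [4]
STORE_FAST i → i=4. Stack: []
LOAD_FAST i → push 4. Stack: [4]
LOAD_CONST → push 4. Stack: [4, 4]
COMPARE_OP bool(<) → 4 vs 4 = False. Stack: [False]
POP_JUMP_IF_FALSE → pop False; jump. Stack: []
LOAD_FAST u → push -631152. Stack: [-631152]
RETURN_VALUE → return -631152.

-631152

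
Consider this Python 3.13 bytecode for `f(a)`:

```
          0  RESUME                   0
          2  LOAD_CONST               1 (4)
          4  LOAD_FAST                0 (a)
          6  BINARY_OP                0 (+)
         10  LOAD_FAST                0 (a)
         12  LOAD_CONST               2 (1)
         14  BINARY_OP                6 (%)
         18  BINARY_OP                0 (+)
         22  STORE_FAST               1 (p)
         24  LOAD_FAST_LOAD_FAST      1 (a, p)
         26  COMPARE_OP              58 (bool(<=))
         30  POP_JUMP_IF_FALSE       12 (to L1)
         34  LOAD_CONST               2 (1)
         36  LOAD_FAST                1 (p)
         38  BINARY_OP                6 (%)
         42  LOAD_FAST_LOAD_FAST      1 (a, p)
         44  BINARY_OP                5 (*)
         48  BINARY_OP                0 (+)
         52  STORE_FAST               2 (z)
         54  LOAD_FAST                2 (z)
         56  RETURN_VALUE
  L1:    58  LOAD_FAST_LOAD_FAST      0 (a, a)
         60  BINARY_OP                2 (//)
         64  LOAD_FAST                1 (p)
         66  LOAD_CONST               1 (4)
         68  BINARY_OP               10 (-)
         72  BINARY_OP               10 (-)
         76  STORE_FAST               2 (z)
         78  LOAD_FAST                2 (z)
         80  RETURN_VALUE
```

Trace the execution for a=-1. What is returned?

-2

LOAD_CONST → push 4. Stack: [4]
LOAD_FAST a → push -1. Stack: [4, -1]
BINARY_OP + → 4 + -1 = 3. Stack: [3]
LOAD_FAST a → push -1. Stack: [3, -1]
LOAD_CONST → push 1. Stack: [3, -1, 1]
BINARY_OP % → -1 % 1 = 0. Stack: [3, 0]
BINARY_OP + → 3 + 0 = 3. Stack: [3]
STORE_FAST p → p=3. Stack: []
LOAD_FAST_LOAD_FAST a,p → push -1,3. Stack: [-1, 3]
COMPARE_OP bool(<=) → -1 vs 3 = True. Stack: [True]
POP_JUMP_IF_FALSE → pop True; no jump. Stack: []
LOAD_CONST → push 1. Stack: [1]
LOAD_FAST p → push 3. Stack: [1, 3]
BINARY_OP % → 1 % 3 = 1. Stack: [1]
LOAD_FAST_LOAD_FAST a,p → push -1,3. Stack: [1, -1, 3]
BINARY_OP * → -1 * 3 = -3. Stack: [1, -3]
BINARY_OP + → 1 + -3 = -2. Stack: [-2]
STORE_FAST z → z=-2. Stack: []
LOAD_FAST z → push -2. Stack: [-2]
RETURN_VALUE → return -2.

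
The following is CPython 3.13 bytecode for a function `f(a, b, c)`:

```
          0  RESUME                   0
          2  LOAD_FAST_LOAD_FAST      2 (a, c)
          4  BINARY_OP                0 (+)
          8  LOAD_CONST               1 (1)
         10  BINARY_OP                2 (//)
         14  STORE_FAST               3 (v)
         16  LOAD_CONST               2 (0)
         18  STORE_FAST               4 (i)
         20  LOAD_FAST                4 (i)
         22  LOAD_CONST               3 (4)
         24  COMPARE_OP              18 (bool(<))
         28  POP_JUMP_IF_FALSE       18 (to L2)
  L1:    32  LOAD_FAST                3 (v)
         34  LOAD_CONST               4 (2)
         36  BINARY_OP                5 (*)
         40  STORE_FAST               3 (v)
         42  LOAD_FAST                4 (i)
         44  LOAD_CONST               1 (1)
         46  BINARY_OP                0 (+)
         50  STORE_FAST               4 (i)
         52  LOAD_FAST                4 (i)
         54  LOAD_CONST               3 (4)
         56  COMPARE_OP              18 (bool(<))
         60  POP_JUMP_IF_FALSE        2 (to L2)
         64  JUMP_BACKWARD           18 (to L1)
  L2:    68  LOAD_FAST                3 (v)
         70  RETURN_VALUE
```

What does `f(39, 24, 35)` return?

1184

LOAD_FAST_LOAD_FAST a,c → push 39,35. Stack: [39, 35]
BINARY_OP + → 39 + 35 = 74. Stack: [74]
LOAD_CONST → push 1. Stack: [74, 1]
BINARY_OP // → 74 // 1 = 74. Stack: [74]
STORE_FAST v → v=74. Stack: []
LOAD_CONST → push 0. Stack: [0]
STORE_FAST i → i=0. Stack: []
LOAD_FAST i → push 0. Stack: [0]
LOAD_CONST → push 4. Stack: [0, 4]
COMPARE_OP bool(<) → 0 vs 4 = True. Stack: [True]
POP_JUMP_IF_FALSE → pop True; no jump. Stack: []
LOAD_FAST v → push 74. Stack: [74]
LOAD_CONST → push 2. Stack: [74, 2]
BINARY_OP * → 74 * 2 = 148. Stack: [148]
STORE_FAST v → v=148. Stack: []
LOAD_FAST i → push 0. Stack: [0]
LOAD_CONST → push 1. Stack: [0, 1]
BINARY_OP + → 0 + 1 = 1. Stack: [1]
STORE_FAST i → i=1. Stack: []
LOAD_FAST i → push 1. Stack: [1]
LOAD_CONST → push 4. Stack: [1, 4]
COMPARE_OP bool(<) → 1 vs 4 = True. Stack: [True]
POP_JUMP_IF_FALSE → pop True; no jump. Stack: []
LOAD_FAST v → push 148. Stack: [148]
LOAD_CONST → push 2. Stack: [148, 2]
BINARY_OP * → 148 * 2 = 296. Stack: [296]
STORE_FAST v → v=296. Stack: []
LOAD_FAST i → push 1. Stack: [1]
LOAD_CONST → push 1. Stack: [1, 1]
BINARY_OP + → 1 + 1 = 2. Stack: [2]
STORE_FAST i → i=2. Stack: []
LOAD_FAST i → push 2. Stack: [2]
LOAD_CONST → push 4. Stack: [2, 4]
COMPARE_OP bool(<) → 2 vs 4 = True. Stack: [True]
POP_JUMP_IF_FALSE → pop True; no jump. Stack: []
LOAD_FAST v → push 296. Stack: [296]
LOAD_CONST → push 2. Stack: [296, 2]
BINARY_OP * → 296 * 2 = 592. Stack: [592]
STORE_FAST v → v=592. Stack: []
LOAD_FAST i → push 2. Stack: [2]
LOAD_CONST → push 1. Stack: [2, 1]
BINARY_OP + → 2 + 1 = 3. Stack: [3]
STORE_FAST i → i=3. Stack: []
LOAD_FAST i → push 3. Stack: [3]
LOAD_CONST → push 4. Stack: [3, 4]
COMPARE_OP bool(<) → 3 vs 4 = True. Stack: [True]
POP_JUMP_IF_FALSE → pop True; no jump. Stack: []
LOAD_FAST v → push 592. Stack: [592]
LOAD_CONST → push 2. Stack: [592, 2]
BINARY_OP * → 592 * 2 = 1184. Stack: [1184]
STORE_FAST v → v=1184. Stack: []
LOAD_FAST i → push 3. Stack: [3]
LOAD_CONST → push 1. Stack: [3, 1]
BINARY_OP + → 3 + 1 = 4. Stack: [4]
STORE_FAST i → i=4. Stack: []
LOAD_FAST i → push 4. Stack: [4]
LOAD_CONST → push 4. Stack: [4, 4]
COMPARE_OP bool(<) → 4 vs 4 = False. Stack: [False]
POP_JUMP_IF_FALSE → pop False; jump. Stack: []
LOAD_FAST v → push 1184. Stack: [1184]
RETURN_VALUE → return 1184.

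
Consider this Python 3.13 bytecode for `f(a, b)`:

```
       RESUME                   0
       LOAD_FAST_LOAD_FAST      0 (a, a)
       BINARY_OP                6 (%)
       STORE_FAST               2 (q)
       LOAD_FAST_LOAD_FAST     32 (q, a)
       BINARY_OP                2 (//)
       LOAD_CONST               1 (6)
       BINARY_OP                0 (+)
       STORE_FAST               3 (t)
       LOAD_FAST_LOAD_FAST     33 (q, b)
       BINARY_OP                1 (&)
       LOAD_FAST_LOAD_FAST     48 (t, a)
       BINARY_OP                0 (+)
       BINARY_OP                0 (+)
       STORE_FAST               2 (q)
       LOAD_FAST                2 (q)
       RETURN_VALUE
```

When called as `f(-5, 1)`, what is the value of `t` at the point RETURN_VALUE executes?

LOAD_FAST_LOAD_FAST a,a → push -5,-5. Stack: [-5, -5]
BINARY_OP % → -5 % -5 = 0. Stack: [0]
STORE_FAST q → q=0. Stack: []
LOAD_FAST_LOAD_FAST q,a → push 0,-5. Stack: [0, -5]
BINARY_OP // → 0 // -5 = 0. Stack: [0]
LOAD_CONST → push 6. Stack: [0, 6]
BINARY_OP + → 0 + 6 = 6. Stack: [6]
STORE_FAST t → t=6. Stack: []
LOAD_FAST_LOAD_FAST q,b → push 0,1. Stack: [0, 1]
BINARY_OP & → 0 & 1 = 0. Stack: [0]
LOAD_FAST_LOAD_FAST t,a → push 6,-5. Stack: [0, 6, -5]
BINARY_OP + → 6 + -5 = 1. Stack: [0, 1]
BINARY_OP + → 0 + 1 = 1. Stack: [1]
STORE_FAST q → q=1. Stack: []
LOAD_FAST q → push 1. Stack: [1]
RETURN_VALUE → return 1.

6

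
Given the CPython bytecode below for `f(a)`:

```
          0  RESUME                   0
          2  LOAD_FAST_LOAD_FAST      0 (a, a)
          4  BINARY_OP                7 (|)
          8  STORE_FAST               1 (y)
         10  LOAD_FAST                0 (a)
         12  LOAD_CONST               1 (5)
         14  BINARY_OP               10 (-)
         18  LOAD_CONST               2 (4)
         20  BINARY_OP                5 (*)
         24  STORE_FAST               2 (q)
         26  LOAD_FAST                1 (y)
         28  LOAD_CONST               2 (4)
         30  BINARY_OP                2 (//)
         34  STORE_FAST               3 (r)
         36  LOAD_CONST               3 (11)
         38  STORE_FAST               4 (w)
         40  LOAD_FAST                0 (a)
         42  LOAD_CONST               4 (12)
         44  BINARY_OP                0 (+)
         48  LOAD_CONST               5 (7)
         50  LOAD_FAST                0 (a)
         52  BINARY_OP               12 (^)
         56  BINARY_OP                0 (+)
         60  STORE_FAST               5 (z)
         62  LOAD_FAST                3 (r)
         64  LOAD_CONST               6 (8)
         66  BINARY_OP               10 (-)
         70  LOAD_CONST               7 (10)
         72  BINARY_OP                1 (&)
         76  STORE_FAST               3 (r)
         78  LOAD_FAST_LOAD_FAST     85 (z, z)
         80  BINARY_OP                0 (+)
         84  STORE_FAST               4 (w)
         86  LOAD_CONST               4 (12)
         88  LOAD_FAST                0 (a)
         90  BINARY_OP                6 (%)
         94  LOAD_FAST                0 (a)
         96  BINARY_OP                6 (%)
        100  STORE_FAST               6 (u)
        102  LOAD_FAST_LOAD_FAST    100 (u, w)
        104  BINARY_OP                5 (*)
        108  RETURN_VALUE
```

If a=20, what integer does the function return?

LOAD_FAST_LOAD_FAST a,a → push 20,20. Stack: [20, 20]
BINARY_OP | → 20 | 20 = 20. Stack: [20]
STORE_FAST y → y=20. Stack: []
LOAD_FAST a → push 20. Stack: [20]
LOAD_CONST → push 5. Stack: [20, 5]
BINARY_OP - → 20 - 5 = 15. Stack: [15]
LOAD_CONST → push 4. Stack: [15, 4]
BINARY_OP * → 15 * 4 = 60. Stack: [60]
STORE_FAST q → q=60. Stack: []
LOAD_FAST y → push 20. Stack: [20]
LOAD_CONST → push 4. Stack: [20, 4]
BINARY_OP // → 20 // 4 = 5. Stack: [5]
STORE_FAST r → r=5. Stack: []
LOAD_CONST → push 11. Stack: [11]
STORE_FAST w → w=11. Stack: []
LOAD_FAST a → push 20. Stack: [20]
LOAD_CONST → push 12. Stack: [20, 12]
BINARY_OP + → 20 + 12 = 32. Stack: [32]
LOAD_CONST → push 7. Stack: [32, 7]
LOAD_FAST a → push 20. Stack: [32, 7, 20]
BINARY_OP ^ → 7 ^ 20 = 19. Stack: [32, 19]
BINARY_OP + → 32 + 19 = 51. Stack: [51]
STORE_FAST z → z=51. Stack: []
LOAD_FAST r → push 5. Stack: [5]
LOAD_CONST → push 8. Stack: [5, 8]
BINARY_OP - → 5 - 8 = -3. Stack: [-3]
LOAD_CONST → push 10. Stack: [-3, 10]
BINARY_OP & → -3 & 10 = 8. Stack: [8]
STORE_FAST r → r=8. Stack: []
LOAD_FAST_LOAD_FAST z,z → push 51,51. Stack: [51, 51]
BINARY_OP + → 51 + 51 = 102. Stack: [102]
STORE_FAST w → w=102. Stack: []
LOAD_CONST → push 12. Stack: [12]
LOAD_FAST a → push 20. Stack: [12, 20]
BINARY_OP % → 12 % 20 = 12. Stack: [12]
LOAD_FAST a → push 20. Stack: [12, 20]
BINARY_OP % → 12 % 20 = 12. Stack: [12]
STORE_FAST u → u=12. Stack: []
LOAD_FAST_LOAD_FAST u,w → push 12,102. Stack: [12, 102]
BINARY_OP * → 12 * 102 = 1224. Stack: [1224]
RETURN_VALUE → return 1224.

1224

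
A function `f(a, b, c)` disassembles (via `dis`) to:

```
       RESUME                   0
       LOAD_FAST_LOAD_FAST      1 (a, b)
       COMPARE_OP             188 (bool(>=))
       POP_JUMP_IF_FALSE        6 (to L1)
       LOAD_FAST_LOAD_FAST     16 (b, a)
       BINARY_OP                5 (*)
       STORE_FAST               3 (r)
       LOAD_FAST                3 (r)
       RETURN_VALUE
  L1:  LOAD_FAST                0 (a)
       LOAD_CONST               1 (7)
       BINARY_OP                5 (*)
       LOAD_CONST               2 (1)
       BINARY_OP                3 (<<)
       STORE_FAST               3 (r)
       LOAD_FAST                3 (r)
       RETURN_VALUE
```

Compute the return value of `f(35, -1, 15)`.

-35

LOAD_FAST_LOAD_FAST a,b → push 35,-1. Stack: [35, -1]
COMPARE_OP bool(>=) → 35 vs -1 = True. Stack: [True]
POP_JUMP_IF_FALSE → pop True; no jump. Stack: []
LOAD_FAST_LOAD_FAST b,a → push -1,35. Stack: [-1, 35]
BINARY_OP * → -1 * 35 = -35. Stack: [-35]
STORE_FAST r → r=-35. Stack: []
LOAD_FAST r → push -35. Stack: [-35]
RETURN_VALUE → return -35.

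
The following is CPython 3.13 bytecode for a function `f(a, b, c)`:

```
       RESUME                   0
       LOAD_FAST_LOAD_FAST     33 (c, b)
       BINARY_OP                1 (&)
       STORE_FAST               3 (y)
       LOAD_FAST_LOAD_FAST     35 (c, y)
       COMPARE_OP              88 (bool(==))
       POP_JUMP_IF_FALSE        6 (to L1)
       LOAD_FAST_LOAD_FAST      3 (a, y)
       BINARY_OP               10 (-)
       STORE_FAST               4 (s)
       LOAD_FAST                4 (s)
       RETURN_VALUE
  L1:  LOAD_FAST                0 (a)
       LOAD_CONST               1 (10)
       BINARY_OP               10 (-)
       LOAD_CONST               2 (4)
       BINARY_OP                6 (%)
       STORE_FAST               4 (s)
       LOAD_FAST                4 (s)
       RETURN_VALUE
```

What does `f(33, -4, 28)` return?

LOAD_FAST_LOAD_FAST c,b → push 28,-4. Stack: [28, -4]
BINARY_OP & → 28 & -4 = 28. Stack: [28]
STORE_FAST y → y=28. Stack: []
LOAD_FAST_LOAD_FAST c,y → push 28,28. Stack: [28, 28]
COMPARE_OP bool(==) → 28 vs 28 = True. Stack: [True]
POP_JUMP_IF_FALSE → pop True; no jump. Stack: []
LOAD_FAST_LOAD_FAST a,y → push 33,28. Stack: [33, 28]
BINARY_OP - → 33 - 28 = 5. Stack: [5]
STORE_FAST s → s=5. Stack: []
LOAD_FAST s → push 5. Stack: [5]
RETURN_VALUE → return 5.

5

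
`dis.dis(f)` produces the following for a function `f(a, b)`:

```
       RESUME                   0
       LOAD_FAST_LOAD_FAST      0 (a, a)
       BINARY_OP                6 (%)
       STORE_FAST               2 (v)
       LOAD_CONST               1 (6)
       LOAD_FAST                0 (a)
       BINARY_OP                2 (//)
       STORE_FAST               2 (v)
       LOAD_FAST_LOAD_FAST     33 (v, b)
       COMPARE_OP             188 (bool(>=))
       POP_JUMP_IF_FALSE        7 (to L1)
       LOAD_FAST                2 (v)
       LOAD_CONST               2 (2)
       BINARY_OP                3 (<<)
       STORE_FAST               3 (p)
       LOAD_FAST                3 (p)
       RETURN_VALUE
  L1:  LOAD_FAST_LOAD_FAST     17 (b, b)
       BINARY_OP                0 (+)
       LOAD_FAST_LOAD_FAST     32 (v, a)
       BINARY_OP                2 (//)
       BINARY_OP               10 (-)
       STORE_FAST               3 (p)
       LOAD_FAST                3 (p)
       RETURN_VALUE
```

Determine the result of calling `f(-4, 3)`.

LOAD_FAST_LOAD_FAST a,a → push -4,-4. Stack: [-4, -4]
BINARY_OP % → -4 % -4 = 0. Stack: [0]
STORE_FAST v → v=0. Stack: []
LOAD_CONST → push 6. Stack: [6]
LOAD_FAST a → push -4. Stack: [6, -4]
BINARY_OP // → 6 // -4 = -2. Stack: [-2]
STORE_FAST v → v=-2. Stack: []
LOAD_FAST_LOAD_FAST v,b → push -2,3. Stack: [-2, 3]
COMPARE_OP bool(>=) → -2 vs 3 = False. Stack: [False]
POP_JUMP_IF_FALSE → pop False; jump. Stack: []
LOAD_FAST_LOAD_FAST b,b → push 3,3. Stack: [3, 3]
BINARY_OP + → 3 + 3 = 6. Stack: [6]
LOAD_FAST_LOAD_FAST v,a → push -2,-4. Stack: [6, -2, -4]
BINARY_OP // → -2 // -4 = 0. Stack: [6, 0]
BINARY_OP - → 6 - 0 = 6. Stack: [6]
STORE_FAST p → p=6. Stack: []
LOAD_FAST p → push 6. Stack: [6]
RETURN_VALUE → return 6.

6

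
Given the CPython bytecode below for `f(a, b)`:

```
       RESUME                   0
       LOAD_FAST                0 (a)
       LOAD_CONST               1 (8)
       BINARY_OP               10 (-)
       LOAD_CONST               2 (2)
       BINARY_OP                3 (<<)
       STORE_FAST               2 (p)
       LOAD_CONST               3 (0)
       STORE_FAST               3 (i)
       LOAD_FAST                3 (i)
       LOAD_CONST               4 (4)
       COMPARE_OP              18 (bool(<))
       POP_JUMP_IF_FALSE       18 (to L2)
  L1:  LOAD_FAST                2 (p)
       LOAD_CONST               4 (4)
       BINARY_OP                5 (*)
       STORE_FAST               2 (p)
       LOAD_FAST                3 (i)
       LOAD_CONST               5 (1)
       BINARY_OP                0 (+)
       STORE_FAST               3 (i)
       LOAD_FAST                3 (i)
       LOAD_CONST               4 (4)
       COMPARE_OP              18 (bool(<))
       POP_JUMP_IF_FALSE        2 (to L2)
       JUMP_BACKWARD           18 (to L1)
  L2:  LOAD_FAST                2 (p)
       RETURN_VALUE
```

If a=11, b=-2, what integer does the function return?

LOAD_FAST a → push 11. Stack: [11]
LOAD_CONST → push 8. Stack: [11, 8]
BINARY_OP - → 11 - 8 = 3. Stack: [3]
LOAD_CONST → push 2. Stack: [3, 2]
BINARY_OP << → 3 << 2 = 12. Stack: [12]
STORE_FAST p → p=12. Stack: []
LOAD_CONST → push 0. Stack: [0]
STORE_FAST i → i=0. Stack: []
LOAD_FAST i → push 0. Stack: [0]
LOAD_CONST → push 4. Stack: [0, 4]
COMPARE_OP bool(<) → 0 vs 4 = True. Stack: [True]
POP_JUMP_IF_FALSE → pop True; no jump. Stack: []
LOAD_FAST p → push 12. Stack: [12]
LOAD_CONST → push 4. Stack: [12, 4]
BINARY_OP * → 12 * 4 = 48. Stack: [48]
STORE_FAST p → p=48. Stack: []
LOAD_FAST i → push 0. Stack: [0]
LOAD_CONST → push 1. Stack: [0, 1]
BINARY_OP + → 0 + 1 = 1. Stack: [1]
STORE_FAST i → i=1. Stack: []
LOAD_FAST i → push 1. Stack: [1]
LOAD_CONST → push 4. Stack: [1, 4]
COMPARE_OP bool(<) → 1 vs 4 = True. Stack: [True]
POP_JUMP_IF_FALSE → pop True; no jump. Stack: []
LOAD_FAST p → push 48. Stack: [48]
LOAD_CONST → push 4. Stack: [48, 4]
BINARY_OP * → 48 * 4 = 192. Stack: [192]
STORE_FAST p → p=192. Stack: []
LOAD_FAST i → push 1. Stack: [1]
LOAD_CONST → push 1. Stack: [1, 1]
BINARY_OP + → 1 + 1 = 2. Stack: [2]
STORE_FAST i → i=2. Stack: []
LOAD_FAST i → push 2. Stack: [2]
LOAD_CONST → push 4. Stack: [2, 4]
COMPARE_OP bool(<) → 2 vs 4 = True. Stack: [True]
POP_JUMP_IF_FALSE → pop True; no jump. Stack: []
LOAD_FAST p → push 192. Stack: [192]
LOAD_CONST → push 4. Stack: [192, 4]
BINARY_OP * → 192 * 4 = 768. Stack: [768]
STORE_FAST p → p=768. Stack: []
LOAD_FAST i → push 2. Stack: [2]
LOAD_CONST → push 1. Stack: [2, 1]
BINARY_OP + → 2 + 1 = 3. Stack: [3]
STORE_FAST i → i=3. Stack: []
LOAD_FAST i → push 3. Stack: [3]
LOAD_CONST → push 4. Stack: [3, 4]
COMPARE_OP bool(<) → 3 vs 4 = True. Stack: [True]
POP_JUMP_IF_FALSE → pop True; no jump. Stack: []
LOAD_FAST p → push 768. Stack: [768]
LOAD_CONST → push 4. Stack: [768, 4]
BINARY_OP * → 768 * 4 = 3072. Stack: [3072]
STORE_FAST p → p=3072. Stack: []
LOAD_FAST i → push 3. Stack: [3]
LOAD_CONST → push 1. Stack: [3, 1]
BINARY_OP + → 3 + 1 = 4. Stack: [4]
STORE_FAST i → i=4. Stack: []
LOAD_FAST i → push 4. Stack: [4]
LOAD_CONST → push 4. Stack: [4, 4]
COMPARE_OP bool(<) → 4 vs 4 = False. Stack: [False]
POP_JUMP_IF_FALSE → pop False; jump. Stack: []
LOAD_FAST p → push 3072. Stack: [3072]
RETURN_VALUE → return 3072.

3072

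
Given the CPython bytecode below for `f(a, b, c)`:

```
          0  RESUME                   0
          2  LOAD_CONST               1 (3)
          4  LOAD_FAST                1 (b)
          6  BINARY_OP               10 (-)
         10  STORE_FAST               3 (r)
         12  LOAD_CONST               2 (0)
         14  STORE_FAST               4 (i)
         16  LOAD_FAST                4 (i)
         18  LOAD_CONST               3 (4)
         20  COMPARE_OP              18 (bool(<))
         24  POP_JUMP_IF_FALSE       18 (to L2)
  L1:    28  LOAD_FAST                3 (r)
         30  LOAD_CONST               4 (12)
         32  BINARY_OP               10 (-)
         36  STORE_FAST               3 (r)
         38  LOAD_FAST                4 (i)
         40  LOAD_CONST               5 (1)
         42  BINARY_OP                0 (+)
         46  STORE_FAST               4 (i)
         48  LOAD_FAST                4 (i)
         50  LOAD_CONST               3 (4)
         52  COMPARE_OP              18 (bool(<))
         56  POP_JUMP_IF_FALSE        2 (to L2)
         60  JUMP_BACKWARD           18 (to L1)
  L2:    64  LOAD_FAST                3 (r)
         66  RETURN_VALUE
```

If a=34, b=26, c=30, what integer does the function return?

-71

LOAD_CONST → push 3. Stack: [3]
LOAD_FAST b → push 26. Stack: [3, 26]
BINARY_OP - → 3 - 26 = -23. Stack: [-23]
STORE_FAST r → r=-23. Stack: []
LOAD_CONST → push 0. Stack: [0]
STORE_FAST i → i=0. Stack: []
LOAD_FAST i → push 0. Stack: [0]
LOAD_CONST → push 4. Stack: [0, 4]
COMPARE_OP bool(<) → 0 vs 4 = True. Stack: [True]
POP_JUMP_IF_FALSE → pop True; no jump. Stack: []
LOAD_FAST r → push -23. Stack: [-23]
LOAD_CONST → push 12. Stack: [-23, 12]
BINARY_OP - → -23 - 12 = -35. Stack: [-35]
STORE_FAST r → r=-35. Stack: []
LOAD_FAST i → push 0. Stack: [0]
LOAD_CONST → push 1. Stack: [0, 1]
BINARY_OP + → 0 + 1 = 1. Stack: [1]
STORE_FAST i → i=1. Stack: []
LOAD_FAST i → push 1. Stack: [1]
LOAD_CONST → push 4. Stack: [1, 4]
COMPARE_OP bool(<) → 1 vs 4 = True. Stack: [True]
POP_JUMP_IF_FALSE → pop True; no jump. Stack: []
LOAD_FAST r → push -35. Stack: [-35]
LOAD_CONST → push 12. Stack: [-35, 12]
BINARY_OP - → -35 - 12 = -47. Stack: [-47]
STORE_FAST r → r=-47. Stack: []
LOAD_FAST i → push 1. Stack: [1]
LOAD_CONST → push 1. Stack: [1, 1]
BINARY_OP + → 1 + 1 = 2. Stack: [2]
STORE_FAST i → i=2. Stack: []
LOAD_FAST i → push 2. Stack: [2]
LOAD_CONST → push 4. Stack: [2, 4]
COMPARE_OP bool(<) → 2 vs 4 = True. Stack: [True]
POP_JUMP_IF_FALSE → pop True; no jump. Stack: []
LOAD_FAST r → push -47. Stack: [-47]
LOAD_CONST → push 12. Stack: [-47, 12]
BINARY_OP - → -47 - 12 = -59. Stack: [-59]
STORE_FAST r → r=-59. Stack: []
LOAD_FAST i → push 2. Stack: [2]
LOAD_CONST → push 1. Stack: [2, 1]
BINARY_OP + → 2 + 1 = 3. Stack: [3]
STORE_FAST i → i=3. Stack: []
LOAD_FAST i → push 3. Stack: [3]
LOAD_CONST → push 4. Stack: [3, 4]
COMPARE_OP bool(<) → 3 vs 4 = True. Stack: [True]
POP_JUMP_IF_FALSE → pop True; no jump. Stack: []
LOAD_FAST r → push -59. Stack: [-59]
LOAD_CONST → push 12. Stack: [-59, 12]
BINARY_OP - → -59 - 12 = -71. Stack: [-71]
STORE_FAST r → r=-71. Stack: []
LOAD_FAST i → push 3. Stack: [3]
LOAD_CONST → push 1. Stack: [3, 1]
BINARY_OP + → 3 + 1 = 4. Stack: [4]
STORE_FAST i → i=4. Stack: []
LOAD_FAST i → push 4. Stack: [4]
LOAD_CONST → push 4. Stack: [4, 4]
COMPARE_OP bool(<) → 4 vs 4 = False. Stack: [False]
POP_JUMP_IF_FALSE → pop False; jump. Stack: []
LOAD_FAST r → push -71. Stack: [-71]
RETURN_VALUE → return -71.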